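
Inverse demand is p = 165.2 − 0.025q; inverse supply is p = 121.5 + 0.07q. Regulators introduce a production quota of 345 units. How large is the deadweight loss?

Competitive equilibrium: 165.2 − 0.025q = 121.5 + 0.07q → q* = 460, p* = 153.7.
At q = 345: demand price = 165.2 − 0.025·345 = 156.575; supply price = 121.5 + 0.07·345 = 145.65.
Δq = 460 − 345 = 115; wedge = 156.575 − 145.65 = 10.925.
Deadweight loss = ½ × 115 × 10.925 = 628.19.

628.19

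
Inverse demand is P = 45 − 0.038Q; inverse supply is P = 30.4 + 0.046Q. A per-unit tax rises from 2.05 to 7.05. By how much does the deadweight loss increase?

Competitive equilibrium: 45 − 0.038Q = 30.4 + 0.046Q → Q* = 173.8095, P* = 38.3952.
For a per-unit tax t: ΔQ = t/0.084, so DWL = ½·t·(t/0.084) = t²/0.168.
At t = 2.05: DWL = 25.015. At t = 7.05: DWL = 295.848.
Increase = 295.848 − 25.015 = 270.83.

270.83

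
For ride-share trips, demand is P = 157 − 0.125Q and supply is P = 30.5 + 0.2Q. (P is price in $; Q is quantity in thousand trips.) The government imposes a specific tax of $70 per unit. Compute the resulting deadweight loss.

Competitive equilibrium: 157 − 0.125Q = 30.5 + 0.2Q → Q* = 389.2308, P* = 108.3462.
With the tax, the buyer price exceeds the seller price by 70: (157 − 0.125Q) − (30.5 + 0.2Q) = 70 → Q' = 173.8462.
ΔQ = 389.2308 − 173.8462 = 215.3846; the wedge equals the tax, 70.
The triangle = ½ × 215.3846 × 70 = $7538.46 thousand.

$7538.46 thousand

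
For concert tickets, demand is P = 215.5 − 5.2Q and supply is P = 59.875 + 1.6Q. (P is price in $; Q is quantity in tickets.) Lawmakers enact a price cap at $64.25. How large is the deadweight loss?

$1380.70

Competitive equilibrium: 215.5 − 5.2Q = 59.875 + 1.6Q → Q* = 22.886, P* = 96.4926.
At the ceiling P = 64.25, quantity supplied = (64.25 − 59.875)/1.6 = 2.7344.
Willingness to pay at Q' = 2.7344: 215.5 − 5.2·2.7344 = 201.2811.
ΔQ = 22.886 − 2.7344 = 20.1516; wedge = 201.2811 − 64.25 = 137.0311.
Welfare loss = ½ × 20.1516 × 137.0311 = $1380.70.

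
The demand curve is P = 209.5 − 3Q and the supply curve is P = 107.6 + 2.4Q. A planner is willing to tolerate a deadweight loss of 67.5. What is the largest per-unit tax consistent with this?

27

Competitive equilibrium: 209.5 − 3Q = 107.6 + 2.4Q → Q* = 18.8704, P* = 152.8889.
A tax t gives ΔQ = t/5.4 and wedge t, so DWL = t²/10.8.
t²/10.8 = 67.5 → t² = 729 → t = 27.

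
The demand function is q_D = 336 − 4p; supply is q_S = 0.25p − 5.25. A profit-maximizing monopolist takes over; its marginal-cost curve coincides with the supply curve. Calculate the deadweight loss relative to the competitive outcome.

In inverse form: demand p = 84 − 0.25q, supply p = 21 + 4q.
Competitive equilibrium: 84 − 0.25q = 21 + 4q → q* = 14.8235, p* = 80.2941.
Marginal revenue: MR = 84 − 0.5q. Set MR = MC: 84 − 0.5q = 21 + 4q → q_m = 14.
Price p_m = 84 − 0.25·14 = 80.5; MC(q_m) = 21 + 4·14 = 77.
Competitive q* = 14.8235, so Δq = 0.8235; wedge = 80.5 − 77 = 3.5.
The triangle = ½ × 0.8235 × 3.5 = 1.44.

1.44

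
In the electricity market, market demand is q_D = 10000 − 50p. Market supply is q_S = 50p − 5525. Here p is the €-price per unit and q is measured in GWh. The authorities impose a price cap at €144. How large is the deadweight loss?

In inverse form: demand p = 200 − 0.02q, supply p = 110.5 + 0.02q.
Competitive equilibrium: 200 − 0.02q = 110.5 + 0.02q → q* = 2237.5, p* = 155.25.
At the ceiling p = 144, quantity supplied = (144 − 110.5)/0.02 = 1675.
Willingness to pay at q' = 1675: 200 − 0.02·1675 = 166.5.
Δq = 2237.5 − 1675 = 562.5; wedge = 166.5 − 144 = 22.5.
Welfare loss = ½ × 562.5 × 22.5 = €6328.125.

€6328.125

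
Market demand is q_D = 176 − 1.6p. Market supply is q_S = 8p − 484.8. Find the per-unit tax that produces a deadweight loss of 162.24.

15.6

In inverse form: demand p = 110 − 0.625q, supply p = 60.6 + 0.125q.
Competitive equilibrium: 110 − 0.625q = 60.6 + 0.125q → q* = 65.8667, p* = 68.8333.
A tax t gives Δq = t/0.75 and wedge t, so DWL = t²/1.5.
t²/1.5 = 162.24 → t² = 243.36 → t = 15.6.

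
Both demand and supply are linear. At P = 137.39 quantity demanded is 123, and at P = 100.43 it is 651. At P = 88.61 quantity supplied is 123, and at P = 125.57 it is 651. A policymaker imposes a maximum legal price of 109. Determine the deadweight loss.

228.57

Demand slope = (100.43 − 137.39)/(651 − 123) = −0.07, so P = 146 − 0.07Q.
Supply slope = (125.57 − 88.61)/(651 − 123) = 0.07, so P = 80 + 0.07Q.
Competitive equilibrium: 146 − 0.07Q = 80 + 0.07Q → Q* = 471.4286, P* = 113.
At the ceiling P = 109, quantity supplied = (109 − 80)/0.07 = 414.2857.
Willingness to pay at Q' = 414.2857: 146 − 0.07·414.2857 = 117.
ΔQ = 471.4286 − 414.2857 = 57.1429; wedge = 117 − 109 = 8.
DWL = ½ × 57.1429 × 8 = 228.57.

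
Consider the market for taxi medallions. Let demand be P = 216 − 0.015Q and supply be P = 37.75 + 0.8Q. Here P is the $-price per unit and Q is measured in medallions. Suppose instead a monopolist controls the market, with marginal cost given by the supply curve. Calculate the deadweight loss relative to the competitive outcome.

$6.37

Competitive equilibrium: 216 − 0.015Q = 37.75 + 0.8Q → Q* = 218.7117, P* = 212.7193.
Marginal revenue: MR = 216 − 0.03Q. Set MR = MC: 216 − 0.03Q = 37.75 + 0.8Q → Q_m = 214.759.
Price P_m = 216 − 0.015·214.759 = 212.7786; MC(Q_m) = 37.75 + 0.8·214.759 = 209.5572.
Competitive Q* = 218.7117, so ΔQ = 3.9527; wedge = 212.7786 − 209.5572 = 3.2214.
Welfare loss = ½ × 3.9527 × 3.2214 = $6.37.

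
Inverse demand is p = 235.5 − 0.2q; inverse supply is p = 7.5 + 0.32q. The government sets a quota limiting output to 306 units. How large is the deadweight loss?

Competitive equilibrium: 235.5 − 0.2q = 7.5 + 0.32q → q* = 438.46154, p* = 147.80769.
At q = 306: demand price = 235.5 − 0.2·306 = 174.3; supply price = 7.5 + 0.32·306 = 105.42.
Δq = 438.46154 − 306 = 132.46154; wedge = 174.3 − 105.42 = 68.88.
Deadweight loss = ½ × 132.46154 × 68.88 = 4561.98.

4561.98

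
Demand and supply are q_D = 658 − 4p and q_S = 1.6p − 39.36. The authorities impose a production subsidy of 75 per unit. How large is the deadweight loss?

In inverse form: demand p = 164.5 − 0.25q, supply p = 24.6 + 0.625q.
Competitive equilibrium: 164.5 − 0.25q = 24.6 + 0.625q → q* = 159.8857, p* = 124.5286.
The subsidy lowers effective supply by 75: p = 0.625q − 50.4.
New quantity: 164.5 − 0.25q = 0.625q − 50.4 → q' = 245.6.
Overproduction Δq = 245.6 − 159.8857 = 85.7143; wedge = subsidy = 75.
DWL = ½ × 85.7143 × 75 = 3214.29.

3214.29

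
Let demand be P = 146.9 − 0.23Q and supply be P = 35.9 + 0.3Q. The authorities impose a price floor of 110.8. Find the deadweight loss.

729.78

Competitive equilibrium: 146.9 − 0.23Q = 35.9 + 0.3Q → Q* = 209.434, P* = 98.7302.
At the floor P = 110.8, quantity demanded = (146.9 − 110.8)/0.23 = 156.9565.
Sellers' marginal cost at Q' = 156.9565: 35.9 + 0.3·156.9565 = 82.987.
ΔQ = 209.434 − 156.9565 = 52.4775; wedge = 110.8 − 82.987 = 27.813.
Welfare loss = ½ × 52.4775 × 27.813 = 729.78.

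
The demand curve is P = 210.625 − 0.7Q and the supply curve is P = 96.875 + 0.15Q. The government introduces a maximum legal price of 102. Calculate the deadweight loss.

4220.88

Competitive equilibrium: 210.625 − 0.7Q = 96.875 + 0.15Q → Q* = 133.8235, P* = 116.9485.
At the ceiling P = 102, quantity supplied = (102 − 96.875)/0.15 = 34.1667.
Willingness to pay at Q' = 34.1667: 210.625 − 0.7·34.1667 = 186.7083.
ΔQ = 133.8235 − 34.1667 = 99.6568; wedge = 186.7083 − 102 = 84.7083.
DWL = ½ × 99.6568 × 84.7083 = 4220.88.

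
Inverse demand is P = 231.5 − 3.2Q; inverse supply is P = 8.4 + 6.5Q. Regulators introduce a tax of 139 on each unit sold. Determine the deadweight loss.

Competitive equilibrium: 231.5 − 3.2Q = 8.4 + 6.5Q → Q* = 23, P* = 157.9.
With the tax, the buyer price exceeds the seller price by 139: (231.5 − 3.2Q) − (8.4 + 6.5Q) = 139 → Q' = 8.6701.
ΔQ = 23 − 8.6701 = 14.3299; the wedge equals the tax, 139.
Welfare loss = ½ × 14.3299 × 139 = 995.93.

995.93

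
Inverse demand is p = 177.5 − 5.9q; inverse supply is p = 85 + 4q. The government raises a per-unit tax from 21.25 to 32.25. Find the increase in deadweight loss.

29.72

Competitive equilibrium: 177.5 − 5.9q = 85 + 4q → q* = 9.3434, p* = 122.3737.
For a per-unit tax t: Δq = t/9.9, so DWL = ½·t·(t/9.9) = t²/19.8.
At t = 21.25: DWL = 22.806. At t = 32.25: DWL = 52.528.
Increase = 52.528 − 22.806 = 29.72.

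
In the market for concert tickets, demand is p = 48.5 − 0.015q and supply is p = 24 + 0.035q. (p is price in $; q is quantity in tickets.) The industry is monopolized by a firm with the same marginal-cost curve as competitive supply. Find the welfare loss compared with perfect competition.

$319.66

Competitive equilibrium: 48.5 − 0.015q = 24 + 0.035q → q* = 490, p* = 41.15.
Marginal revenue: MR = 48.5 − 0.03q. Set MR = MC: 48.5 − 0.03q = 24 + 0.035q → q_m = 376.9231.
Price p_m = 48.5 − 0.015·376.9231 = 42.8462; MC(q_m) = 24 + 0.035·376.9231 = 37.1923.
Competitive q* = 490, so Δq = 113.0769; wedge = 42.8462 − 37.1923 = 5.6539.
DWL = ½ × 113.0769 × 5.6539 = $319.66.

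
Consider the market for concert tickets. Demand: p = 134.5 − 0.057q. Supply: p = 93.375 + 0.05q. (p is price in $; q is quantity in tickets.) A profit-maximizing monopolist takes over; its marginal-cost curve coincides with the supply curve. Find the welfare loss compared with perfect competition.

Competitive equilibrium: 134.5 − 0.057q = 93.375 + 0.05q → q* = 384.34579, p* = 112.59229.
Marginal revenue: MR = 134.5 − 0.114q. Set MR = MC: 134.5 − 0.114q = 93.375 + 0.05q → q_m = 250.7622.
Price p_m = 134.5 − 0.057·250.7622 = 120.20655; MC(q_m) = 93.375 + 0.05·250.7622 = 105.91311.
Competitive q* = 384.34579, so Δq = 133.58359; wedge = 120.20655 − 105.91311 = 14.29344.
DWL = ½ × 133.58359 × 14.29344 = $954.68.

$954.68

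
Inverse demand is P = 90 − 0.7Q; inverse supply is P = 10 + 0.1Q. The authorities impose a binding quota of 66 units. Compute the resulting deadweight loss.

462.40

Competitive equilibrium: 90 − 0.7Q = 10 + 0.1Q → Q* = 100, P* = 20.
At Q = 66: demand price = 90 − 0.7·66 = 43.8; supply price = 10 + 0.1·66 = 16.6.
ΔQ = 100 − 66 = 34; wedge = 43.8 − 16.6 = 27.2.
DWL = ½ × 34 × 27.2 = 462.40.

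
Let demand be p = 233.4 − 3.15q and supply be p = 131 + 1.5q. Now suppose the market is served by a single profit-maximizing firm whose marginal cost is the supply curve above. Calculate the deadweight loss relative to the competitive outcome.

Competitive equilibrium: 233.4 − 3.15q = 131 + 1.5q → q* = 22.0215, p* = 164.0323.
Marginal revenue: MR = 233.4 − 6.3q. Set MR = MC: 233.4 − 6.3q = 131 + 1.5q → q_m = 13.1282.
Price p_m = 233.4 − 3.15·13.1282 = 192.0462; MC(q_m) = 131 + 1.5·13.1282 = 150.6923.
Competitive q* = 22.0215, so Δq = 8.8933; wedge = 192.0462 − 150.6923 = 41.3539.
Deadweight loss = ½ × 8.8933 × 41.3539 = 183.89.

183.89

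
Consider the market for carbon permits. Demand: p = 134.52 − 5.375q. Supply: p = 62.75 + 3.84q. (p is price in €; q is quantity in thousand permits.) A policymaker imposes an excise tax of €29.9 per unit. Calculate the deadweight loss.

€48.51 thousand

Competitive equilibrium: 134.52 − 5.375q = 62.75 + 3.84q → q* = 7.7884, p* = 92.6574.
With the tax, the buyer price exceeds the seller price by 29.9: (134.52 − 5.375q) − (62.75 + 3.84q) = 29.9 → q' = 4.5437.
Δq = 7.7884 − 4.5437 = 3.2447; the wedge equals the tax, 29.9.
DWL = ½ × 3.2447 × 29.9 = €48.51 thousand.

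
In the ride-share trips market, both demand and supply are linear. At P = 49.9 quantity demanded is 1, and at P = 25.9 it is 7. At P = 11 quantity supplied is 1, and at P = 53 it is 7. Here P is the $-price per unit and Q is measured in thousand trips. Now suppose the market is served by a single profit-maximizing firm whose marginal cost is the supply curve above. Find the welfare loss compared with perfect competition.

$8.05 thousand

Demand slope = (25.9 − 49.9)/(7 − 1) = −4, so P = 53.9 − 4Q.
Supply slope = (53 − 11)/(7 − 1) = 7, so P = 4 + 7Q.
Competitive equilibrium: 53.9 − 4Q = 4 + 7Q → Q* = 4.5364, P* = 35.7545.
Marginal revenue: MR = 53.9 − 8Q. Set MR = MC: 53.9 − 8Q = 4 + 7Q → Q_m = 3.3267.
Price P_m = 53.9 − 4·3.3267 = 40.5932; MC(Q_m) = 4 + 7·3.3267 = 27.2869.
Competitive Q* = 4.5364, so ΔQ = 1.2097; wedge = 40.5932 − 27.2869 = 13.3063.
Deadweight loss = ½ × 1.2097 × 13.3063 = $8.05 thousand.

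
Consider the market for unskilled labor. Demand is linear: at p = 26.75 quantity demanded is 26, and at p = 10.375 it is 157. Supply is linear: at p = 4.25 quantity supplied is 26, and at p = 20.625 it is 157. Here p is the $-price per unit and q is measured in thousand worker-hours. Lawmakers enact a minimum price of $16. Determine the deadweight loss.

Demand slope = (10.375 − 26.75)/(157 − 26) = −0.125, so p = 30 − 0.125q.
Supply slope = (20.625 − 4.25)/(157 − 26) = 0.125, so p = 1 + 0.125q.
Competitive equilibrium: 30 − 0.125q = 1 + 0.125q → q* = 116, p* = 15.5.
At the floor p = 16, quantity demanded = (30 − 16)/0.125 = 112.
Sellers' marginal cost at q' = 112: 1 + 0.125·112 = 15.
Δq = 116 − 112 = 4; wedge = 16 − 15 = 1.
Deadweight loss = ½ × 4 × 1 = $2 thousand.

$2 thousand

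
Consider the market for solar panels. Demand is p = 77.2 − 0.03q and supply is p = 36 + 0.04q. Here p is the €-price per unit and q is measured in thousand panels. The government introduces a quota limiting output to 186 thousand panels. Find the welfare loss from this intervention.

€5672.23 thousand

Competitive equilibrium: 77.2 − 0.03q = 36 + 0.04q → q* = 588.5714, p* = 59.5429.
At q = 186: demand price = 77.2 − 0.03·186 = 71.62; supply price = 36 + 0.04·186 = 43.44.
Δq = 588.5714 − 186 = 402.5714; wedge = 71.62 − 43.44 = 28.18.
Deadweight loss = ½ × 402.5714 × 28.18 = €5672.23 thousand.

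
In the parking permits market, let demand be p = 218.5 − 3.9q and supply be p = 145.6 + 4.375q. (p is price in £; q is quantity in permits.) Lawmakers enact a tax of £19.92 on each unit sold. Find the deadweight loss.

Competitive equilibrium: 218.5 − 3.9q = 145.6 + 4.375q → q* = 8.8097, p* = 184.1423.
With the tax, the buyer price exceeds the seller price by 19.92: (218.5 − 3.9q) − (145.6 + 4.375q) = 19.92 → q' = 6.4024.
Δq = 8.8097 − 6.4024 = 2.4073; the wedge equals the tax, 19.92.
Welfare loss = ½ × 2.4073 × 19.92 = £23.98.

£23.98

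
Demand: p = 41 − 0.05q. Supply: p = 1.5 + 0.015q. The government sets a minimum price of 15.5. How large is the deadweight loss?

310.17

Competitive equilibrium: 41 − 0.05q = 1.5 + 0.015q → q* = 607.6923, p* = 10.6154.
At the floor p = 15.5, quantity demanded = (41 − 15.5)/0.05 = 510.
Sellers' marginal cost at q' = 510: 1.5 + 0.015·510 = 9.15.
Δq = 607.6923 − 510 = 97.6923; wedge = 15.5 − 9.15 = 6.35.
The triangle = ½ × 97.6923 × 6.35 = 310.17.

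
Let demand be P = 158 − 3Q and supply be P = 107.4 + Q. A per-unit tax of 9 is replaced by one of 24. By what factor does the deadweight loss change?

7.111

Competitive equilibrium: 158 − 3Q = 107.4 + Q → Q* = 12.65, P* = 120.05.
For a per-unit tax t: ΔQ = t/4, so DWL = ½·t·(t/4) = t²/8.
At t = 9: DWL = 10.125. At t = 24: DWL = 72.
Ratio = (24/9)² = 7.111.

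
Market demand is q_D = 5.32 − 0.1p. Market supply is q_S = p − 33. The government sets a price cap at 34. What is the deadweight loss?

3.85

In inverse form: demand p = 53.2 − 10q, supply p = 33 + q.
Competitive equilibrium: 53.2 − 10q = 33 + q → q* = 1.8364, p* = 34.8364.
At the ceiling p = 34, quantity supplied = (34 − 33)/1 = 1.
Willingness to pay at q' = 1: 53.2 − 10·1 = 43.2.
Δq = 1.8364 − 1 = 0.8364; wedge = 43.2 − 34 = 9.2.
The triangle = ½ × 0.8364 × 9.2 = 3.85.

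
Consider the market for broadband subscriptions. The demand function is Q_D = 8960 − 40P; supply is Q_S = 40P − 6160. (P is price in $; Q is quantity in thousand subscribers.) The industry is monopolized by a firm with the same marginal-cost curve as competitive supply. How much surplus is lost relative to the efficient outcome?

In inverse form: demand P = 224 − 0.025Q, supply P = 154 + 0.025Q.
Competitive equilibrium: 224 − 0.025Q = 154 + 0.025Q → Q* = 1400, P* = 189.
Marginal revenue: MR = 224 − 0.05Q. Set MR = MC: 224 − 0.05Q = 154 + 0.025Q → Q_m = 933.333333.
Price P_m = 224 − 0.025·933.333333 = 200.666667; MC(Q_m) = 154 + 0.025·933.333333 = 177.333333.
Competitive Q* = 1400, so ΔQ = 466.666667; wedge = 200.666667 − 177.333333 = 23.333334.
Deadweight loss = ½ × 466.666667 × 23.333334 = $5444.44 thousand.

$5444.44 thousand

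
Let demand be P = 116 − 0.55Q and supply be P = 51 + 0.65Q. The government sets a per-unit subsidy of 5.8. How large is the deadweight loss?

14.02

Competitive equilibrium: 116 − 0.55Q = 51 + 0.65Q → Q* = 54.1667, P* = 86.2083.
The subsidy lowers effective supply by 5.8: P = 45.2 + 0.65Q.
New quantity: 116 − 0.55Q = 45.2 + 0.65Q → Q' = 59.
Overproduction ΔQ = 59 − 54.1667 = 4.8333; wedge = subsidy = 5.8.
Welfare loss = ½ × 4.8333 × 5.8 = 14.02.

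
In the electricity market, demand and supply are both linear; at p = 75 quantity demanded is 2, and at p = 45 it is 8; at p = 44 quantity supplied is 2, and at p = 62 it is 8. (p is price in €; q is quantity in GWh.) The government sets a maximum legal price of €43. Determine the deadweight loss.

€70.84

Demand slope = (45 − 75)/(8 − 2) = −5, so p = 85 − 5q.
Supply slope = (62 − 44)/(8 − 2) = 3, so p = 38 + 3q.
Competitive equilibrium: 85 − 5q = 38 + 3q → q* = 5.875, p* = 55.625.
At the ceiling p = 43, quantity supplied = (43 − 38)/3 = 1.6667.
Willingness to pay at q' = 1.6667: 85 − 5·1.6667 = 76.6665.
Δq = 5.875 − 1.6667 = 4.2083; wedge = 76.6665 − 43 = 33.6665.
Welfare loss = ½ × 4.2083 × 33.6665 = €70.84.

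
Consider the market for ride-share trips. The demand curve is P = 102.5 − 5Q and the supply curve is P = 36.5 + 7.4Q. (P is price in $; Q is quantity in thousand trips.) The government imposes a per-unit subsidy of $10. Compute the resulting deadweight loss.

Competitive equilibrium: 102.5 − 5Q = 36.5 + 7.4Q → Q* = 5.3226, P* = 75.8871.
The subsidy lowers effective supply by 10: P = 26.5 + 7.4Q.
New quantity: 102.5 − 5Q = 26.5 + 7.4Q → Q' = 6.129.
Overproduction ΔQ = 6.129 − 5.3226 = 0.8064; wedge = subsidy = 10.
The triangle = ½ × 0.8064 × 10 = $4.03 thousand.

$4.03 thousand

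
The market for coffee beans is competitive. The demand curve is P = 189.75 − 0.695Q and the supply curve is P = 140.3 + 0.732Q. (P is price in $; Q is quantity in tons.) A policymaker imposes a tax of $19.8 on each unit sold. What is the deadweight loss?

$137.37

Competitive equilibrium: 189.75 − 0.695Q = 140.3 + 0.732Q → Q* = 34.65312, P* = 165.66608.
With the tax, the buyer price exceeds the seller price by 19.8: (189.75 − 0.695Q) − (140.3 + 0.732Q) = 19.8 → Q' = 20.77786.
ΔQ = 34.65312 − 20.77786 = 13.87526; the wedge equals the tax, 19.8.
DWL = ½ × 13.87526 × 19.8 = $137.37.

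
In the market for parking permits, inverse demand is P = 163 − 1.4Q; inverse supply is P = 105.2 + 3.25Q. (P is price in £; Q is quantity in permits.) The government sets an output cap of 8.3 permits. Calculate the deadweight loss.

Competitive equilibrium: 163 − 1.4Q = 105.2 + 3.25Q → Q* = 12.4301, P* = 145.5978.
At Q = 8.3: demand price = 163 − 1.4·8.3 = 151.38; supply price = 105.2 + 3.25·8.3 = 132.175.
ΔQ = 12.4301 − 8.3 = 4.1301; wedge = 151.38 − 132.175 = 19.205.
Deadweight loss = ½ × 4.1301 × 19.205 = £39.66.

£39.66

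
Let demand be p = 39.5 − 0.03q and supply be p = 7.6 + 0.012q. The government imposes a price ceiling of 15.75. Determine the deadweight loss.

135.60

Competitive equilibrium: 39.5 − 0.03q = 7.6 + 0.012q → q* = 759.5238, p* = 16.7143.
At the ceiling p = 15.75, quantity supplied = (15.75 − 7.6)/0.012 = 679.1667.
Willingness to pay at q' = 679.1667: 39.5 − 0.03·679.1667 = 19.125.
Δq = 759.5238 − 679.1667 = 80.3571; wedge = 19.125 − 15.75 = 3.375.
DWL = ½ × 80.3571 × 3.375 = 135.60.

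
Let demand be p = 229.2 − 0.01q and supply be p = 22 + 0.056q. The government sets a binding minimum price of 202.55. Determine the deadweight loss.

Competitive equilibrium: 229.2 − 0.01q = 22 + 0.056q → q* = 3139.3939, p* = 197.8061.
At the floor p = 202.55, quantity demanded = (229.2 − 202.55)/0.01 = 2665.
Sellers' marginal cost at q' = 2665: 22 + 0.056·2665 = 171.24.
Δq = 3139.3939 − 2665 = 474.3939; wedge = 202.55 − 171.24 = 31.31.
DWL = ½ × 474.3939 × 31.31 = 7426.64.

7426.64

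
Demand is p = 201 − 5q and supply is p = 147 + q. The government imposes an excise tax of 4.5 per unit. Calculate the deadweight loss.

1.69

Competitive equilibrium: 201 − 5q = 147 + q → q* = 9, p* = 156.
With the tax, the buyer price exceeds the seller price by 4.5: (201 − 5q) − (147 + q) = 4.5 → q' = 8.25.
Δq = 9 − 8.25 = 0.75; the wedge equals the tax, 4.5.
DWL = ½ × 0.75 × 4.5 = 1.69.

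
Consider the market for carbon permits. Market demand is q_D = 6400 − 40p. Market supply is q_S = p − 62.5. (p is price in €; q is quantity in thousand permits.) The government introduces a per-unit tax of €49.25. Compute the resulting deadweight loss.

In inverse form: demand p = 160 − 0.025q, supply p = 62.5 + q.
Competitive equilibrium: 160 − 0.025q = 62.5 + q → q* = 95.122, p* = 157.622.
With the tax, the buyer price exceeds the seller price by 49.25: (160 − 0.025q) − (62.5 + q) = 49.25 → q' = 47.0732.
Δq = 95.122 − 47.0732 = 48.0488; the wedge equals the tax, 49.25.
The triangle = ½ × 48.0488 × 49.25 = €1183.20 thousand.

€1183.20 thousand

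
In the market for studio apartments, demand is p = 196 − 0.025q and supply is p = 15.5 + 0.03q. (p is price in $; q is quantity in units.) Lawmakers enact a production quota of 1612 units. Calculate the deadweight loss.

Competitive equilibrium: 196 − 0.025q = 15.5 + 0.03q → q* = 3281.8182, p* = 113.9545.
At q = 1612: demand price = 196 − 0.025·1612 = 155.7; supply price = 15.5 + 0.03·1612 = 63.86.
Δq = 3281.8182 − 1612 = 1669.8182; wedge = 155.7 − 63.86 = 91.84.
The triangle = ½ × 1669.8182 × 91.84 = $76678.05.

$76678.05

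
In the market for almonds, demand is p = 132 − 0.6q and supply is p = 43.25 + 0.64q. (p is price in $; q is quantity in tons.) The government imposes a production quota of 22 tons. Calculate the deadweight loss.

Competitive equilibrium: 132 − 0.6q = 43.25 + 0.64q → q* = 71.5726, p* = 89.0565.
At q = 22: demand price = 132 − 0.6·22 = 118.8; supply price = 43.25 + 0.64·22 = 57.33.
Δq = 71.5726 − 22 = 49.5726; wedge = 118.8 − 57.33 = 61.47.
The triangle = ½ × 49.5726 × 61.47 = $1523.61.

$1523.61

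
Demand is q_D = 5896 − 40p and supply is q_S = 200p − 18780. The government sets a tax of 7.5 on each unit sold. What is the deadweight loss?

937.50

In inverse form: demand p = 147.4 − 0.025q, supply p = 93.9 + 0.005q.
Competitive equilibrium: 147.4 − 0.025q = 93.9 + 0.005q → q* = 1783.3333, p* = 102.8167.
With the tax, the buyer price exceeds the seller price by 7.5: (147.4 − 0.025q) − (93.9 + 0.005q) = 7.5 → q' = 1533.3333.
Δq = 1783.3333 − 1533.3333 = 250; the wedge equals the tax, 7.5.
Deadweight loss = ½ × 250 × 7.5 = 937.50.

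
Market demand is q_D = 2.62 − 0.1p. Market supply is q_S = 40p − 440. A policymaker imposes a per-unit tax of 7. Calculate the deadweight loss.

2.44

In inverse form: demand p = 26.2 − 10q, supply p = 11 + 0.025q.
Competitive equilibrium: 26.2 − 10q = 11 + 0.025q → q* = 1.5162, p* = 11.0379.
With the tax, the buyer price exceeds the seller price by 7: (26.2 − 10q) − (11 + 0.025q) = 7 → q' = 0.818.
Δq = 1.5162 − 0.818 = 0.6982; the wedge equals the tax, 7.
Deadweight loss = ½ × 0.6982 × 7 = 2.44.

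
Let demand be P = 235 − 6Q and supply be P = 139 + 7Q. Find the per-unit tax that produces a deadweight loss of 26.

Competitive equilibrium: 235 − 6Q = 139 + 7Q → Q* = 7.3846, P* = 190.6923.
A tax t gives ΔQ = t/13 and wedge t, so DWL = t²/26.
t²/26 = 26 → t² = 676 → t = 26.

26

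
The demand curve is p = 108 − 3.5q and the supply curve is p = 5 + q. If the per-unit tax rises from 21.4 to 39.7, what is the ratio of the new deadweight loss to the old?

Competitive equilibrium: 108 − 3.5q = 5 + q → q* = 22.8889, p* = 27.8889.
For a per-unit tax t: Δq = t/4.5, so DWL = ½·t·(t/4.5) = t²/9.
At t = 21.4: DWL = 50.884. At t = 39.7: DWL = 175.121.
Ratio = (39.7/21.4)² = 3.442.

3.442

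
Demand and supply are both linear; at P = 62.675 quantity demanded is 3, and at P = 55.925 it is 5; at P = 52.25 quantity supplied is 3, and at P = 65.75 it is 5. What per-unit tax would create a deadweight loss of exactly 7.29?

Demand slope = (55.925 − 62.675)/(5 − 3) = −3.375, so P = 72.8 − 3.375Q.
Supply slope = (65.75 − 52.25)/(5 − 3) = 6.75, so P = 32 + 6.75Q.
Competitive equilibrium: 72.8 − 3.375Q = 32 + 6.75Q → Q* = 4.0296, P* = 59.2.
A tax t gives ΔQ = t/10.125 and wedge t, so DWL = t²/20.25.
t²/20.25 = 7.29 → t² = 147.6225 → t = 12.15.

12.15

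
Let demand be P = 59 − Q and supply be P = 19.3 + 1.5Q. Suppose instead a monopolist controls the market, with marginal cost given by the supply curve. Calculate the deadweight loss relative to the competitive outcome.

25.73

Competitive equilibrium: 59 − Q = 19.3 + 1.5Q → Q* = 15.88, P* = 43.12.
Marginal revenue: MR = 59 − 2Q. Set MR = MC: 59 − 2Q = 19.3 + 1.5Q → Q_m = 11.3429.
Price P_m = 59 − 1·11.3429 = 47.6571; MC(Q_m) = 19.3 + 1.5·11.3429 = 36.3144.
Competitive Q* = 15.88, so ΔQ = 4.5371; wedge = 47.6571 − 36.3144 = 11.3427.
Deadweight loss = ½ × 4.5371 × 11.3427 = 25.73.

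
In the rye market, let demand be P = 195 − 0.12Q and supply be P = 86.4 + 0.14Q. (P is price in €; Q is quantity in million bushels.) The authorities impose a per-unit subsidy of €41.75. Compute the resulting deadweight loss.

€3352.04 million

Competitive equilibrium: 195 − 0.12Q = 86.4 + 0.14Q → Q* = 417.6923, P* = 144.8769.
The subsidy lowers effective supply by 41.75: P = 44.65 + 0.14Q.
New quantity: 195 − 0.12Q = 44.65 + 0.14Q → Q' = 578.2692.
Overproduction ΔQ = 578.2692 − 417.6923 = 160.5769; wedge = subsidy = 41.75.
The triangle = ½ × 160.5769 × 41.75 = €3352.04 million.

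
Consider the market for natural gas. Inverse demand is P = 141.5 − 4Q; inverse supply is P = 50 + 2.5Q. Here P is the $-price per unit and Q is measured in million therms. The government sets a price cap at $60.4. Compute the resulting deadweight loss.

Competitive equilibrium: 141.5 − 4Q = 50 + 2.5Q → Q* = 14.0769, P* = 85.1923.
At the ceiling P = 60.4, quantity supplied = (60.4 − 50)/2.5 = 4.16.
Willingness to pay at Q' = 4.16: 141.5 − 4·4.16 = 124.86.
ΔQ = 14.0769 − 4.16 = 9.9169; wedge = 124.86 − 60.4 = 64.46.
DWL = ½ × 9.9169 × 64.46 = $319.62 million.

$319.62 million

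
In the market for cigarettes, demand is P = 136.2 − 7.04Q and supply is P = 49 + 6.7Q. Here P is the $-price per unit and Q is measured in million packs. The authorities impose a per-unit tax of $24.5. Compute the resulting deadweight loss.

Competitive equilibrium: 136.2 − 7.04Q = 49 + 6.7Q → Q* = 6.3464, P* = 91.5211.
With the tax, the buyer price exceeds the seller price by 24.5: (136.2 − 7.04Q) − (49 + 6.7Q) = 24.5 → Q' = 4.5633.
ΔQ = 6.3464 − 4.5633 = 1.7831; the wedge equals the tax, 24.5.
DWL = ½ × 1.7831 × 24.5 = $21.84 million.

$21.84 million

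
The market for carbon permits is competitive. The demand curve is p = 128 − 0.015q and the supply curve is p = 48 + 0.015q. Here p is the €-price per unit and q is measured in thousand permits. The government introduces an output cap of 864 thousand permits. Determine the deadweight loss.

€48744.11 thousand

Competitive equilibrium: 128 − 0.015q = 48 + 0.015q → q* = 2666.6667, p* = 88.
At q = 864: demand price = 128 − 0.015·864 = 115.04; supply price = 48 + 0.015·864 = 60.96.
Δq = 2666.6667 − 864 = 1802.6667; wedge = 115.04 − 60.96 = 54.08.
Deadweight loss = ½ × 1802.6667 × 54.08 = €48744.11 thousand.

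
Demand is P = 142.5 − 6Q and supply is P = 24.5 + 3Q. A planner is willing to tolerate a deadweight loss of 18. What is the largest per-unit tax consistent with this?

18

Competitive equilibrium: 142.5 − 6Q = 24.5 + 3Q → Q* = 13.1111, P* = 63.8333.
A tax t gives ΔQ = t/9 and wedge t, so DWL = t²/18.
t²/18 = 18 → t² = 324 → t = 18.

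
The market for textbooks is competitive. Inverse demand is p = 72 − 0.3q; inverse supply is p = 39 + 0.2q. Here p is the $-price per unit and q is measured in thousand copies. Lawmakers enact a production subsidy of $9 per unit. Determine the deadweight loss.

$81 thousand

Competitive equilibrium: 72 − 0.3q = 39 + 0.2q → q* = 66, p* = 52.2.
The subsidy lowers effective supply by 9: p = 30 + 0.2q.
New quantity: 72 − 0.3q = 30 + 0.2q → q' = 84.
Overproduction Δq = 84 − 66 = 18; wedge = subsidy = 9.
Deadweight loss = ½ × 18 × 9 = $81 thousand.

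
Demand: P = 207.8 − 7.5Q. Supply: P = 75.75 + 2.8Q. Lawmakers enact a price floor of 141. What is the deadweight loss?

Competitive equilibrium: 207.8 − 7.5Q = 75.75 + 2.8Q → Q* = 12.8204, P* = 111.6471.
At the floor P = 141, quantity demanded = (207.8 − 141)/7.5 = 8.9067.
Sellers' marginal cost at Q' = 8.9067: 75.75 + 2.8·8.9067 = 100.6888.
ΔQ = 12.8204 − 8.9067 = 3.9137; wedge = 141 − 100.6888 = 40.3112.
Welfare loss = ½ × 3.9137 × 40.3112 = 78.88.

78.88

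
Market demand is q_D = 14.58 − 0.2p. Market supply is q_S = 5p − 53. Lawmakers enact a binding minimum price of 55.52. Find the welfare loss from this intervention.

188.06

In inverse form: demand p = 72.9 − 5q, supply p = 10.6 + 0.2q.
Competitive equilibrium: 72.9 − 5q = 10.6 + 0.2q → q* = 11.9808, p* = 12.9962.
At the floor p = 55.52, quantity demanded = (72.9 − 55.52)/5 = 3.476.
Sellers' marginal cost at q' = 3.476: 10.6 + 0.2·3.476 = 11.2952.
Δq = 11.9808 − 3.476 = 8.5048; wedge = 55.52 − 11.2952 = 44.2248.
DWL = ½ × 8.5048 × 44.2248 = 188.06.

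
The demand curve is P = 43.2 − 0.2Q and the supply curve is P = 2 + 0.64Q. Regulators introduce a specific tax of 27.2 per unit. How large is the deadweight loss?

Competitive equilibrium: 43.2 − 0.2Q = 2 + 0.64Q → Q* = 49.0476, P* = 33.3905.
With the tax, the buyer price exceeds the seller price by 27.2: (43.2 − 0.2Q) − (2 + 0.64Q) = 27.2 → Q' = 16.6667.
ΔQ = 49.0476 − 16.6667 = 32.3809; the wedge equals the tax, 27.2.
Welfare loss = ½ × 32.3809 × 27.2 = 440.38.

440.38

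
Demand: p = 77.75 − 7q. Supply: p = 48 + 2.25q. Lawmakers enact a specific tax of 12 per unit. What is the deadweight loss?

7.78

Competitive equilibrium: 77.75 − 7q = 48 + 2.25q → q* = 3.2162, p* = 55.2365.
With the tax, the buyer price exceeds the seller price by 12: (77.75 − 7q) − (48 + 2.25q) = 12 → q' = 1.9189.
Δq = 3.2162 − 1.9189 = 1.2973; the wedge equals the tax, 12.
Welfare loss = ½ × 1.2973 × 12 = 7.78.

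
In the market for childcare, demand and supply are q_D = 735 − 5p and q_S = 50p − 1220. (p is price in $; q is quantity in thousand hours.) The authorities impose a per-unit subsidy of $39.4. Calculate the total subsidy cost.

$29012.73 thousand

In inverse form: demand p = 147 − 0.2q, supply p = 24.4 + 0.02q.
Competitive equilibrium: 147 − 0.2q = 24.4 + 0.02q → q* = 557.2727, p* = 35.5455.
The subsidy lowers effective supply by 39.4: p = 0.02q − 15.
New quantity: 147 − 0.2q = 0.02q − 15 → q' = 736.3636.
Total subsidy cost = 39.4 × 736.3636 = $29012.73 thousand.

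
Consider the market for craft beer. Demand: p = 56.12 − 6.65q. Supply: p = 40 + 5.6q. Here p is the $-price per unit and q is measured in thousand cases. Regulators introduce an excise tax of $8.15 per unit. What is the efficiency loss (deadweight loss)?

$2.71 thousand

Competitive equilibrium: 56.12 − 6.65q = 40 + 5.6q → q* = 1.3159, p* = 47.3691.
With the tax, the buyer price exceeds the seller price by 8.15: (56.12 − 6.65q) − (40 + 5.6q) = 8.15 → q' = 0.6506.
Δq = 1.3159 − 0.6506 = 0.6653; the wedge equals the tax, 8.15.
DWL = ½ × 0.6653 × 8.15 = $2.71 thousand.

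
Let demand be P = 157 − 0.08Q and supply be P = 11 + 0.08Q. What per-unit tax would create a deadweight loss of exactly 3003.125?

Competitive equilibrium: 157 − 0.08Q = 11 + 0.08Q → Q* = 912.5, P* = 84.
A tax t gives ΔQ = t/0.16 and wedge t, so DWL = t²/0.32.
t²/0.32 = 3003.125 → t² = 961 → t = 31.

31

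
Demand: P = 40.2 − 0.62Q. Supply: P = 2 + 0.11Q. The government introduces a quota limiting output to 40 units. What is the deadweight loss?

55.48

Competitive equilibrium: 40.2 − 0.62Q = 2 + 0.11Q → Q* = 52.3288, P* = 7.7562.
At Q = 40: demand price = 40.2 − 0.62·40 = 15.4; supply price = 2 + 0.11·40 = 6.4.
ΔQ = 52.3288 − 40 = 12.3288; wedge = 15.4 − 6.4 = 9.
DWL = ½ × 12.3288 × 9 = 55.48.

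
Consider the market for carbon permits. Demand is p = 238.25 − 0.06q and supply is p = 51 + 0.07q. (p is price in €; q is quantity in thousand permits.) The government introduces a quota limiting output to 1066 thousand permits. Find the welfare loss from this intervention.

Competitive equilibrium: 238.25 − 0.06q = 51 + 0.07q → q* = 1440.3846, p* = 151.8269.
At q = 1066: demand price = 238.25 − 0.06·1066 = 174.29; supply price = 51 + 0.07·1066 = 125.62.
Δq = 1440.3846 − 1066 = 374.3846; wedge = 174.29 − 125.62 = 48.67.
DWL = ½ × 374.3846 × 48.67 = €9110.65 thousand.

€9110.65 thousand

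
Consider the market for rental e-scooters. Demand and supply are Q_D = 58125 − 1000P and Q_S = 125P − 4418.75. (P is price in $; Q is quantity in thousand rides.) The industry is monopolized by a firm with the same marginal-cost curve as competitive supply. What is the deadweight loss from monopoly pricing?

$288.17 thousand

In inverse form: demand P = 58.125 − 0.001Q, supply P = 35.35 + 0.008Q.
Competitive equilibrium: 58.125 − 0.001Q = 35.35 + 0.008Q → Q* = 2530.5556, P* = 55.5944.
Marginal revenue: MR = 58.125 − 0.002Q. Set MR = MC: 58.125 − 0.002Q = 35.35 + 0.008Q → Q_m = 2277.5.
Price P_m = 58.125 − 0.001·2277.5 = 55.8475; MC(Q_m) = 35.35 + 0.008·2277.5 = 53.57.
Competitive Q* = 2530.5556, so ΔQ = 253.0556; wedge = 55.8475 − 53.57 = 2.2775.
The triangle = ½ × 253.0556 × 2.2775 = $288.17 thousand.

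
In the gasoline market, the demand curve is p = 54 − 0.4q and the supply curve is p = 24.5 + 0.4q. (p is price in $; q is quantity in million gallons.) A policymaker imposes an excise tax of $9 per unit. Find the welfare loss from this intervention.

$50.625 million

Competitive equilibrium: 54 − 0.4q = 24.5 + 0.4q → q* = 36.875, p* = 39.25.
With the tax, the buyer price exceeds the seller price by 9: (54 − 0.4q) − (24.5 + 0.4q) = 9 → q' = 25.625.
Δq = 36.875 − 25.625 = 11.25; the wedge equals the tax, 9.
DWL = ½ × 11.25 × 9 = $50.625 million.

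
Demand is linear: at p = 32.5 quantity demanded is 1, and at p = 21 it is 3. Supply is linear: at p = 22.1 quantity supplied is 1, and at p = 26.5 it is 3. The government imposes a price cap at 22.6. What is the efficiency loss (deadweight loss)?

4.64

Demand slope = (21 − 32.5)/(3 − 1) = −5.75, so p = 38.25 − 5.75q.
Supply slope = (26.5 − 22.1)/(3 − 1) = 2.2, so p = 19.9 + 2.2q.
Competitive equilibrium: 38.25 − 5.75q = 19.9 + 2.2q → q* = 2.3082, p* = 24.978.
At the ceiling p = 22.6, quantity supplied = (22.6 − 19.9)/2.2 = 1.2273.
Willingness to pay at q' = 1.2273: 38.25 − 5.75·1.2273 = 31.193.
Δq = 2.3082 − 1.2273 = 1.0809; wedge = 31.193 − 22.6 = 8.593.
The triangle = ½ × 1.0809 × 8.593 = 4.64.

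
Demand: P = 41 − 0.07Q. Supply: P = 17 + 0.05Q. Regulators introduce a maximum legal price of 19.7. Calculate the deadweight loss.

1278.96

Competitive equilibrium: 41 − 0.07Q = 17 + 0.05Q → Q* = 200, P* = 27.
At the ceiling P = 19.7, quantity supplied = (19.7 − 17)/0.05 = 54.
Willingness to pay at Q' = 54: 41 − 0.07·54 = 37.22.
ΔQ = 200 − 54 = 146; wedge = 37.22 − 19.7 = 17.52.
DWL = ½ × 146 × 17.52 = 1278.96.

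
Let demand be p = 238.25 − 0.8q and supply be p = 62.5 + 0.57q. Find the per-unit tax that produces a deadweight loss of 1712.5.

Competitive equilibrium: 238.25 − 0.8q = 62.5 + 0.57q → q* = 128.2847, p* = 135.6223.
A tax t gives Δq = t/1.37 and wedge t, so DWL = t²/2.74.
t²/2.74 = 1712.5 → t² = 4692.25 → t = 68.5.

68.5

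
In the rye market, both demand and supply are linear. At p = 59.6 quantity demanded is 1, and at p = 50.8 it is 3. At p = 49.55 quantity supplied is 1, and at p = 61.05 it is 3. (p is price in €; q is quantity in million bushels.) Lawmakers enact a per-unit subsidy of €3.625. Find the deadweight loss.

Demand slope = (50.8 − 59.6)/(3 − 1) = −4.4, so p = 64 − 4.4q.
Supply slope = (61.05 − 49.55)/(3 − 1) = 5.75, so p = 43.8 + 5.75q.
Competitive equilibrium: 64 − 4.4q = 43.8 + 5.75q → q* = 1.9901, p* = 55.2433.
The subsidy lowers effective supply by 3.625: p = 40.175 + 5.75q.
New quantity: 64 − 4.4q = 40.175 + 5.75q → q' = 2.3473.
Overproduction Δq = 2.3473 − 1.9901 = 0.3572; wedge = subsidy = 3.625.
DWL = ½ × 0.3572 × 3.625 = €0.65 million.

€0.65 million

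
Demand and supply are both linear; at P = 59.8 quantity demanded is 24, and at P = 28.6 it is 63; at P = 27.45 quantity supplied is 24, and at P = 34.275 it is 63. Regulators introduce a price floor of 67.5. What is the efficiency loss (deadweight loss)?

893.21

Demand slope = (28.6 − 59.8)/(63 − 24) = −0.8, so P = 79 − 0.8Q.
Supply slope = (34.275 − 27.45)/(63 − 24) = 0.175, so P = 23.25 + 0.175Q.
Competitive equilibrium: 79 − 0.8Q = 23.25 + 0.175Q → Q* = 57.1795, P* = 33.2564.
At the floor P = 67.5, quantity demanded = (79 − 67.5)/0.8 = 14.375.
Sellers' marginal cost at Q' = 14.375: 23.25 + 0.175·14.375 = 25.7656.
ΔQ = 57.1795 − 14.375 = 42.8045; wedge = 67.5 − 25.7656 = 41.7344.
The triangle = ½ × 42.8045 × 41.7344 = 893.21.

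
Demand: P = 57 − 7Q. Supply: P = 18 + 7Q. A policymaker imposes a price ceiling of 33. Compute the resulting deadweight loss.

2.89

Competitive equilibrium: 57 − 7Q = 18 + 7Q → Q* = 2.7857, P* = 37.5.
At the ceiling P = 33, quantity supplied = (33 − 18)/7 = 2.1429.
Willingness to pay at Q' = 2.1429: 57 − 7·2.1429 = 41.9997.
ΔQ = 2.7857 − 2.1429 = 0.6428; wedge = 41.9997 − 33 = 8.9997.
DWL = ½ × 0.6428 × 8.9997 = 2.89.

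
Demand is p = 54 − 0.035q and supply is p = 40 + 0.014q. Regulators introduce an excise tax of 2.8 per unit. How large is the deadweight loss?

Competitive equilibrium: 54 − 0.035q = 40 + 0.014q → q* = 285.7143, p* = 44.
With the tax, the buyer price exceeds the seller price by 2.8: (54 − 0.035q) − (40 + 0.014q) = 2.8 → q' = 228.5714.
Δq = 285.7143 − 228.5714 = 57.1429; the wedge equals the tax, 2.8.
Deadweight loss = ½ × 57.1429 × 2.8 = 80.

80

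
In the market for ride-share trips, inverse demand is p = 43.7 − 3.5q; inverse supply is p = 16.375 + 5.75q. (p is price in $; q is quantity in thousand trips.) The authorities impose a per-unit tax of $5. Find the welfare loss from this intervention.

Competitive equilibrium: 43.7 − 3.5q = 16.375 + 5.75q → q* = 2.9541, p* = 33.3608.
With the tax, the buyer price exceeds the seller price by 5: (43.7 − 3.5q) − (16.375 + 5.75q) = 5 → q' = 2.4135.
Δq = 2.9541 − 2.4135 = 0.5406; the wedge equals the tax, 5.
DWL = ½ × 0.5406 × 5 = $1.35 thousand.

$1.35 thousand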